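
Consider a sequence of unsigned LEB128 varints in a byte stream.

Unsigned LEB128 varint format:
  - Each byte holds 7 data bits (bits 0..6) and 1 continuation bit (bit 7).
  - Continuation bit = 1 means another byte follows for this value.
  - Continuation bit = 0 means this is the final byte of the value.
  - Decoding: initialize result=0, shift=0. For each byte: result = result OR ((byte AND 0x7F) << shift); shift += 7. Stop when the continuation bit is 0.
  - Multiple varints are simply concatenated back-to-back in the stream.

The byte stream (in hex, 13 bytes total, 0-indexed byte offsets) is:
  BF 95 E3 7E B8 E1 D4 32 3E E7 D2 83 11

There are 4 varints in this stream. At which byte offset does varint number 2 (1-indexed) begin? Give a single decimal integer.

Answer: 4

Derivation:
  byte[0]=0xBF cont=1 payload=0x3F=63: acc |= 63<<0 -> acc=63 shift=7
  byte[1]=0x95 cont=1 payload=0x15=21: acc |= 21<<7 -> acc=2751 shift=14
  byte[2]=0xE3 cont=1 payload=0x63=99: acc |= 99<<14 -> acc=1624767 shift=21
  byte[3]=0x7E cont=0 payload=0x7E=126: acc |= 126<<21 -> acc=265865919 shift=28 [end]
Varint 1: bytes[0:4] = BF 95 E3 7E -> value 265865919 (4 byte(s))
  byte[4]=0xB8 cont=1 payload=0x38=56: acc |= 56<<0 -> acc=56 shift=7
  byte[5]=0xE1 cont=1 payload=0x61=97: acc |= 97<<7 -> acc=12472 shift=14
  byte[6]=0xD4 cont=1 payload=0x54=84: acc |= 84<<14 -> acc=1388728 shift=21
  byte[7]=0x32 cont=0 payload=0x32=50: acc |= 50<<21 -> acc=106246328 shift=28 [end]
Varint 2: bytes[4:8] = B8 E1 D4 32 -> value 106246328 (4 byte(s))
  byte[8]=0x3E cont=0 payload=0x3E=62: acc |= 62<<0 -> acc=62 shift=7 [end]
Varint 3: bytes[8:9] = 3E -> value 62 (1 byte(s))
  byte[9]=0xE7 cont=1 payload=0x67=103: acc |= 103<<0 -> acc=103 shift=7
  byte[10]=0xD2 cont=1 payload=0x52=82: acc |= 82<<7 -> acc=10599 shift=14
  byte[11]=0x83 cont=1 payload=0x03=3: acc |= 3<<14 -> acc=59751 shift=21
  byte[12]=0x11 cont=0 payload=0x11=17: acc |= 17<<21 -> acc=35711335 shift=28 [end]
Varint 4: bytes[9:13] = E7 D2 83 11 -> value 35711335 (4 byte(s))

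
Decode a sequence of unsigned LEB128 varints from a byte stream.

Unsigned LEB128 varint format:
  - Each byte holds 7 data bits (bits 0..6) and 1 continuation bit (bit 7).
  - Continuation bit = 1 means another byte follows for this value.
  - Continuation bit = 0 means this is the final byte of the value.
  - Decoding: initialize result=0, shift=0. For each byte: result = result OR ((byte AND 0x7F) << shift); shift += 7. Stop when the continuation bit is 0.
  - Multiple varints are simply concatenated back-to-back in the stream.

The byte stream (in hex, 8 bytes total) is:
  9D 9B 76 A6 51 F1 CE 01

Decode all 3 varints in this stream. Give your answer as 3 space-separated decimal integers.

Answer: 1936797 10406 26481

Derivation:
  byte[0]=0x9D cont=1 payload=0x1D=29: acc |= 29<<0 -> acc=29 shift=7
  byte[1]=0x9B cont=1 payload=0x1B=27: acc |= 27<<7 -> acc=3485 shift=14
  byte[2]=0x76 cont=0 payload=0x76=118: acc |= 118<<14 -> acc=1936797 shift=21 [end]
Varint 1: bytes[0:3] = 9D 9B 76 -> value 1936797 (3 byte(s))
  byte[3]=0xA6 cont=1 payload=0x26=38: acc |= 38<<0 -> acc=38 shift=7
  byte[4]=0x51 cont=0 payload=0x51=81: acc |= 81<<7 -> acc=10406 shift=14 [end]
Varint 2: bytes[3:5] = A6 51 -> value 10406 (2 byte(s))
  byte[5]=0xF1 cont=1 payload=0x71=113: acc |= 113<<0 -> acc=113 shift=7
  byte[6]=0xCE cont=1 payload=0x4E=78: acc |= 78<<7 -> acc=10097 shift=14
  byte[7]=0x01 cont=0 payload=0x01=1: acc |= 1<<14 -> acc=26481 shift=21 [end]
Varint 3: bytes[5:8] = F1 CE 01 -> value 26481 (3 byte(s))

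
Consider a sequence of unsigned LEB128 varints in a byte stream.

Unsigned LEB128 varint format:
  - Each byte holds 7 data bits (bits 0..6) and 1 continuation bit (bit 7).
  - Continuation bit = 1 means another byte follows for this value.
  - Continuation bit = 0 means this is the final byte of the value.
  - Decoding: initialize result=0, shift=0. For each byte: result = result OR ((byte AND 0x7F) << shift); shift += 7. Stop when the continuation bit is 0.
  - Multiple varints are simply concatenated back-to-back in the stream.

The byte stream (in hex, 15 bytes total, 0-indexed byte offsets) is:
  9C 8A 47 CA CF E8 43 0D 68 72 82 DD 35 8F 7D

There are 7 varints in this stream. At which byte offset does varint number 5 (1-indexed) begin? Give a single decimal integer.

  byte[0]=0x9C cont=1 payload=0x1C=28: acc |= 28<<0 -> acc=28 shift=7
  byte[1]=0x8A cont=1 payload=0x0A=10: acc |= 10<<7 -> acc=1308 shift=14
  byte[2]=0x47 cont=0 payload=0x47=71: acc |= 71<<14 -> acc=1164572 shift=21 [end]
Varint 1: bytes[0:3] = 9C 8A 47 -> value 1164572 (3 byte(s))
  byte[3]=0xCA cont=1 payload=0x4A=74: acc |= 74<<0 -> acc=74 shift=7
  byte[4]=0xCF cont=1 payload=0x4F=79: acc |= 79<<7 -> acc=10186 shift=14
  byte[5]=0xE8 cont=1 payload=0x68=104: acc |= 104<<14 -> acc=1714122 shift=21
  byte[6]=0x43 cont=0 payload=0x43=67: acc |= 67<<21 -> acc=142223306 shift=28 [end]
Varint 2: bytes[3:7] = CA CF E8 43 -> value 142223306 (4 byte(s))
  byte[7]=0x0D cont=0 payload=0x0D=13: acc |= 13<<0 -> acc=13 shift=7 [end]
Varint 3: bytes[7:8] = 0D -> value 13 (1 byte(s))
  byte[8]=0x68 cont=0 payload=0x68=104: acc |= 104<<0 -> acc=104 shift=7 [end]
Varint 4: bytes[8:9] = 68 -> value 104 (1 byte(s))
  byte[9]=0x72 cont=0 payload=0x72=114: acc |= 114<<0 -> acc=114 shift=7 [end]
Varint 5: bytes[9:10] = 72 -> value 114 (1 byte(s))
  byte[10]=0x82 cont=1 payload=0x02=2: acc |= 2<<0 -> acc=2 shift=7
  byte[11]=0xDD cont=1 payload=0x5D=93: acc |= 93<<7 -> acc=11906 shift=14
  byte[12]=0x35 cont=0 payload=0x35=53: acc |= 53<<14 -> acc=880258 shift=21 [end]
Varint 6: bytes[10:13] = 82 DD 35 -> value 880258 (3 byte(s))
  byte[13]=0x8F cont=1 payload=0x0F=15: acc |= 15<<0 -> acc=15 shift=7
  byte[14]=0x7D cont=0 payload=0x7D=125: acc |= 125<<7 -> acc=16015 shift=14 [end]
Varint 7: bytes[13:15] = 8F 7D -> value 16015 (2 byte(s))

Answer: 9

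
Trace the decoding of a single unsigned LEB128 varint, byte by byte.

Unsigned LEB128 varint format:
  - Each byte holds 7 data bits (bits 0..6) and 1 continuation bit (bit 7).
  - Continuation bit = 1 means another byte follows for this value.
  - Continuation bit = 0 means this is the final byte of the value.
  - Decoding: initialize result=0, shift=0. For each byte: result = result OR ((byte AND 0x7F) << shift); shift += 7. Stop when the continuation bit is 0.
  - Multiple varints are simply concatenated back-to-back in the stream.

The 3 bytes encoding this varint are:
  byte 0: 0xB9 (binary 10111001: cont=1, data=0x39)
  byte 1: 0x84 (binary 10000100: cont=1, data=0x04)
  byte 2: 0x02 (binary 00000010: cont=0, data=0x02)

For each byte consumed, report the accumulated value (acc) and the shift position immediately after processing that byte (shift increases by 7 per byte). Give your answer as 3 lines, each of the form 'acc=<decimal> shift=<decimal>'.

Answer: acc=57 shift=7
acc=569 shift=14
acc=33337 shift=21

Derivation:
byte 0=0xB9: payload=0x39=57, contrib = 57<<0 = 57; acc -> 57, shift -> 7
byte 1=0x84: payload=0x04=4, contrib = 4<<7 = 512; acc -> 569, shift -> 14
byte 2=0x02: payload=0x02=2, contrib = 2<<14 = 32768; acc -> 33337, shift -> 21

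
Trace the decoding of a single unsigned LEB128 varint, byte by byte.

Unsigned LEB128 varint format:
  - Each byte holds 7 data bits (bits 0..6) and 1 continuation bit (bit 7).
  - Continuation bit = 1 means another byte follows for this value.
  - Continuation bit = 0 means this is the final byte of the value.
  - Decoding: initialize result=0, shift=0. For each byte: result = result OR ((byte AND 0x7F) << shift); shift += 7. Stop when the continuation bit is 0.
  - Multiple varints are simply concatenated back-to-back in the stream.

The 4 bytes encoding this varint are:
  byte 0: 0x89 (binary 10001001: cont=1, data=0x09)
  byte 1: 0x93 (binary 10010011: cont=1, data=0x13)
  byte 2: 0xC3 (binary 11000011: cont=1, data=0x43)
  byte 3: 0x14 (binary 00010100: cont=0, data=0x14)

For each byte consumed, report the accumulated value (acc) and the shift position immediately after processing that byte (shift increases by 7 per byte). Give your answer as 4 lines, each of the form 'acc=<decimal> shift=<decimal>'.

byte 0=0x89: payload=0x09=9, contrib = 9<<0 = 9; acc -> 9, shift -> 7
byte 1=0x93: payload=0x13=19, contrib = 19<<7 = 2432; acc -> 2441, shift -> 14
byte 2=0xC3: payload=0x43=67, contrib = 67<<14 = 1097728; acc -> 1100169, shift -> 21
byte 3=0x14: payload=0x14=20, contrib = 20<<21 = 41943040; acc -> 43043209, shift -> 28

Answer: acc=9 shift=7
acc=2441 shift=14
acc=1100169 shift=21
acc=43043209 shift=28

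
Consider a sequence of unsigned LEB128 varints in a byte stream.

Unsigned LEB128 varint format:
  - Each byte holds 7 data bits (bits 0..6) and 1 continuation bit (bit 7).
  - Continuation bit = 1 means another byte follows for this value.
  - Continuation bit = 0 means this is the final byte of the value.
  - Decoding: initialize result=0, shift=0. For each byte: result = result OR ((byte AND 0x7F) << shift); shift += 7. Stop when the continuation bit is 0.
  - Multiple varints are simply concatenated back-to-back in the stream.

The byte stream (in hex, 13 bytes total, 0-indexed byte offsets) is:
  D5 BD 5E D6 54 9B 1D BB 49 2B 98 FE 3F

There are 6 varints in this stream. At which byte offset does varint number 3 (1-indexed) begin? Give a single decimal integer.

  byte[0]=0xD5 cont=1 payload=0x55=85: acc |= 85<<0 -> acc=85 shift=7
  byte[1]=0xBD cont=1 payload=0x3D=61: acc |= 61<<7 -> acc=7893 shift=14
  byte[2]=0x5E cont=0 payload=0x5E=94: acc |= 94<<14 -> acc=1547989 shift=21 [end]
Varint 1: bytes[0:3] = D5 BD 5E -> value 1547989 (3 byte(s))
  byte[3]=0xD6 cont=1 payload=0x56=86: acc |= 86<<0 -> acc=86 shift=7
  byte[4]=0x54 cont=0 payload=0x54=84: acc |= 84<<7 -> acc=10838 shift=14 [end]
Varint 2: bytes[3:5] = D6 54 -> value 10838 (2 byte(s))
  byte[5]=0x9B cont=1 payload=0x1B=27: acc |= 27<<0 -> acc=27 shift=7
  byte[6]=0x1D cont=0 payload=0x1D=29: acc |= 29<<7 -> acc=3739 shift=14 [end]
Varint 3: bytes[5:7] = 9B 1D -> value 3739 (2 byte(s))
  byte[7]=0xBB cont=1 payload=0x3B=59: acc |= 59<<0 -> acc=59 shift=7
  byte[8]=0x49 cont=0 payload=0x49=73: acc |= 73<<7 -> acc=9403 shift=14 [end]
Varint 4: bytes[7:9] = BB 49 -> value 9403 (2 byte(s))
  byte[9]=0x2B cont=0 payload=0x2B=43: acc |= 43<<0 -> acc=43 shift=7 [end]
Varint 5: bytes[9:10] = 2B -> value 43 (1 byte(s))
  byte[10]=0x98 cont=1 payload=0x18=24: acc |= 24<<0 -> acc=24 shift=7
  byte[11]=0xFE cont=1 payload=0x7E=126: acc |= 126<<7 -> acc=16152 shift=14
  byte[12]=0x3F cont=0 payload=0x3F=63: acc |= 63<<14 -> acc=1048344 shift=21 [end]
Varint 6: bytes[10:13] = 98 FE 3F -> value 1048344 (3 byte(s))

Answer: 5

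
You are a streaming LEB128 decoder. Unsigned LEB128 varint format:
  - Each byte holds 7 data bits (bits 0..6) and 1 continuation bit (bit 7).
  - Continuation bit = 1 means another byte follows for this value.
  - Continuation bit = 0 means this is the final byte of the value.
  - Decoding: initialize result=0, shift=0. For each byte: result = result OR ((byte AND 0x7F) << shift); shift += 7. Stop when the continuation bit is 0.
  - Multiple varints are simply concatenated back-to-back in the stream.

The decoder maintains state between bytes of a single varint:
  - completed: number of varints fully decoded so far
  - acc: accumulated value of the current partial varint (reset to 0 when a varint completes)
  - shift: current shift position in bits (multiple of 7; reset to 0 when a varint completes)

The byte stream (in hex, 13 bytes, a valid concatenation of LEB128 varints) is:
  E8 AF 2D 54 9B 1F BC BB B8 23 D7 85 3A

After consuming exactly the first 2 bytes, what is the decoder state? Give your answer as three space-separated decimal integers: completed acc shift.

Answer: 0 6120 14

Derivation:
byte[0]=0xE8 cont=1 payload=0x68: acc |= 104<<0 -> completed=0 acc=104 shift=7
byte[1]=0xAF cont=1 payload=0x2F: acc |= 47<<7 -> completed=0 acc=6120 shift=14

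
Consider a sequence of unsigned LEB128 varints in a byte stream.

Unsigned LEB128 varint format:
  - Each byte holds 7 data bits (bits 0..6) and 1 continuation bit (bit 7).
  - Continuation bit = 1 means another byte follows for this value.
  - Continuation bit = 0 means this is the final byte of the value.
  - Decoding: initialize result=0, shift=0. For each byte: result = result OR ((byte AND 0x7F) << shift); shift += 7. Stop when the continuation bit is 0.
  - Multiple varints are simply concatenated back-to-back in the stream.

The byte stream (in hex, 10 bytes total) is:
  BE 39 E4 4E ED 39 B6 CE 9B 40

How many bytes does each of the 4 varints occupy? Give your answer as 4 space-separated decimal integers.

  byte[0]=0xBE cont=1 payload=0x3E=62: acc |= 62<<0 -> acc=62 shift=7
  byte[1]=0x39 cont=0 payload=0x39=57: acc |= 57<<7 -> acc=7358 shift=14 [end]
Varint 1: bytes[0:2] = BE 39 -> value 7358 (2 byte(s))
  byte[2]=0xE4 cont=1 payload=0x64=100: acc |= 100<<0 -> acc=100 shift=7
  byte[3]=0x4E cont=0 payload=0x4E=78: acc |= 78<<7 -> acc=10084 shift=14 [end]
Varint 2: bytes[2:4] = E4 4E -> value 10084 (2 byte(s))
  byte[4]=0xED cont=1 payload=0x6D=109: acc |= 109<<0 -> acc=109 shift=7
  byte[5]=0x39 cont=0 payload=0x39=57: acc |= 57<<7 -> acc=7405 shift=14 [end]
Varint 3: bytes[4:6] = ED 39 -> value 7405 (2 byte(s))
  byte[6]=0xB6 cont=1 payload=0x36=54: acc |= 54<<0 -> acc=54 shift=7
  byte[7]=0xCE cont=1 payload=0x4E=78: acc |= 78<<7 -> acc=10038 shift=14
  byte[8]=0x9B cont=1 payload=0x1B=27: acc |= 27<<14 -> acc=452406 shift=21
  byte[9]=0x40 cont=0 payload=0x40=64: acc |= 64<<21 -> acc=134670134 shift=28 [end]
Varint 4: bytes[6:10] = B6 CE 9B 40 -> value 134670134 (4 byte(s))

Answer: 2 2 2 4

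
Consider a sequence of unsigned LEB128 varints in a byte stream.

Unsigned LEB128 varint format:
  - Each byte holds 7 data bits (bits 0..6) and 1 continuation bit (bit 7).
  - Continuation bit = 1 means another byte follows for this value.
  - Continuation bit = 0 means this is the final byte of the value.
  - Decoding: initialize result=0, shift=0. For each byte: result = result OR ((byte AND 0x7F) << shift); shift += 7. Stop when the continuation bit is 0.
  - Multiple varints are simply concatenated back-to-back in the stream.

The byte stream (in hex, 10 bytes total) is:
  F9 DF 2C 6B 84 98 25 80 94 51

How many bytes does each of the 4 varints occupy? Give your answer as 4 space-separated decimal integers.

Answer: 3 1 3 3

Derivation:
  byte[0]=0xF9 cont=1 payload=0x79=121: acc |= 121<<0 -> acc=121 shift=7
  byte[1]=0xDF cont=1 payload=0x5F=95: acc |= 95<<7 -> acc=12281 shift=14
  byte[2]=0x2C cont=0 payload=0x2C=44: acc |= 44<<14 -> acc=733177 shift=21 [end]
Varint 1: bytes[0:3] = F9 DF 2C -> value 733177 (3 byte(s))
  byte[3]=0x6B cont=0 payload=0x6B=107: acc |= 107<<0 -> acc=107 shift=7 [end]
Varint 2: bytes[3:4] = 6B -> value 107 (1 byte(s))
  byte[4]=0x84 cont=1 payload=0x04=4: acc |= 4<<0 -> acc=4 shift=7
  byte[5]=0x98 cont=1 payload=0x18=24: acc |= 24<<7 -> acc=3076 shift=14
  byte[6]=0x25 cont=0 payload=0x25=37: acc |= 37<<14 -> acc=609284 shift=21 [end]
Varint 3: bytes[4:7] = 84 98 25 -> value 609284 (3 byte(s))
  byte[7]=0x80 cont=1 payload=0x00=0: acc |= 0<<0 -> acc=0 shift=7
  byte[8]=0x94 cont=1 payload=0x14=20: acc |= 20<<7 -> acc=2560 shift=14
  byte[9]=0x51 cont=0 payload=0x51=81: acc |= 81<<14 -> acc=1329664 shift=21 [end]
Varint 4: bytes[7:10] = 80 94 51 -> value 1329664 (3 byte(s))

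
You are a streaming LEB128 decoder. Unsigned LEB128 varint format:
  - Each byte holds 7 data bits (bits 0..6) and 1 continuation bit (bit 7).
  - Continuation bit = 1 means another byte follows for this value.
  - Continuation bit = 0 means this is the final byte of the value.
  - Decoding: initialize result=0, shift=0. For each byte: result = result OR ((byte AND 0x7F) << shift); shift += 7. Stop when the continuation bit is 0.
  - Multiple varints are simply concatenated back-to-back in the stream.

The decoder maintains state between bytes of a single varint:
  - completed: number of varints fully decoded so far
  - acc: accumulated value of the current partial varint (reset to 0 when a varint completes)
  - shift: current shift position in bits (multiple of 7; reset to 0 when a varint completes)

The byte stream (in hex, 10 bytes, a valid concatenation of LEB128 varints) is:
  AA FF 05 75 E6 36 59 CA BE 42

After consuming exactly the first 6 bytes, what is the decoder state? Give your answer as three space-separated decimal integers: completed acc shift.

byte[0]=0xAA cont=1 payload=0x2A: acc |= 42<<0 -> completed=0 acc=42 shift=7
byte[1]=0xFF cont=1 payload=0x7F: acc |= 127<<7 -> completed=0 acc=16298 shift=14
byte[2]=0x05 cont=0 payload=0x05: varint #1 complete (value=98218); reset -> completed=1 acc=0 shift=0
byte[3]=0x75 cont=0 payload=0x75: varint #2 complete (value=117); reset -> completed=2 acc=0 shift=0
byte[4]=0xE6 cont=1 payload=0x66: acc |= 102<<0 -> completed=2 acc=102 shift=7
byte[5]=0x36 cont=0 payload=0x36: varint #3 complete (value=7014); reset -> completed=3 acc=0 shift=0

Answer: 3 0 0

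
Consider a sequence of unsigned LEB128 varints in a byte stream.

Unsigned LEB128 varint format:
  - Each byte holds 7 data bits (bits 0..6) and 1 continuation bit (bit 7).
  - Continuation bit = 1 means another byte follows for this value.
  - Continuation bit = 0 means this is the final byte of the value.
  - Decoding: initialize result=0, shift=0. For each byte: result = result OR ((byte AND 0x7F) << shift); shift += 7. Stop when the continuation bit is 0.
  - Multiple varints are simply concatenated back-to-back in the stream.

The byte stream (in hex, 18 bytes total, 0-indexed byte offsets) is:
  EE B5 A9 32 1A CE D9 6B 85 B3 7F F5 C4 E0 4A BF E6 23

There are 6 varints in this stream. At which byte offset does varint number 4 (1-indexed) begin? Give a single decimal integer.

Answer: 8

Derivation:
  byte[0]=0xEE cont=1 payload=0x6E=110: acc |= 110<<0 -> acc=110 shift=7
  byte[1]=0xB5 cont=1 payload=0x35=53: acc |= 53<<7 -> acc=6894 shift=14
  byte[2]=0xA9 cont=1 payload=0x29=41: acc |= 41<<14 -> acc=678638 shift=21
  byte[3]=0x32 cont=0 payload=0x32=50: acc |= 50<<21 -> acc=105536238 shift=28 [end]
Varint 1: bytes[0:4] = EE B5 A9 32 -> value 105536238 (4 byte(s))
  byte[4]=0x1A cont=0 payload=0x1A=26: acc |= 26<<0 -> acc=26 shift=7 [end]
Varint 2: bytes[4:5] = 1A -> value 26 (1 byte(s))
  byte[5]=0xCE cont=1 payload=0x4E=78: acc |= 78<<0 -> acc=78 shift=7
  byte[6]=0xD9 cont=1 payload=0x59=89: acc |= 89<<7 -> acc=11470 shift=14
  byte[7]=0x6B cont=0 payload=0x6B=107: acc |= 107<<14 -> acc=1764558 shift=21 [end]
Varint 3: bytes[5:8] = CE D9 6B -> value 1764558 (3 byte(s))
  byte[8]=0x85 cont=1 payload=0x05=5: acc |= 5<<0 -> acc=5 shift=7
  byte[9]=0xB3 cont=1 payload=0x33=51: acc |= 51<<7 -> acc=6533 shift=14
  byte[10]=0x7F cont=0 payload=0x7F=127: acc |= 127<<14 -> acc=2087301 shift=21 [end]
Varint 4: bytes[8:11] = 85 B3 7F -> value 2087301 (3 byte(s))
  byte[11]=0xF5 cont=1 payload=0x75=117: acc |= 117<<0 -> acc=117 shift=7
  byte[12]=0xC4 cont=1 payload=0x44=68: acc |= 68<<7 -> acc=8821 shift=14
  byte[13]=0xE0 cont=1 payload=0x60=96: acc |= 96<<14 -> acc=1581685 shift=21
  byte[14]=0x4A cont=0 payload=0x4A=74: acc |= 74<<21 -> acc=156770933 shift=28 [end]
Varint 5: bytes[11:15] = F5 C4 E0 4A -> value 156770933 (4 byte(s))
  byte[15]=0xBF cont=1 payload=0x3F=63: acc |= 63<<0 -> acc=63 shift=7
  byte[16]=0xE6 cont=1 payload=0x66=102: acc |= 102<<7 -> acc=13119 shift=14
  byte[17]=0x23 cont=0 payload=0x23=35: acc |= 35<<14 -> acc=586559 shift=21 [end]
Varint 6: bytes[15:18] = BF E6 23 -> value 586559 (3 byte(s))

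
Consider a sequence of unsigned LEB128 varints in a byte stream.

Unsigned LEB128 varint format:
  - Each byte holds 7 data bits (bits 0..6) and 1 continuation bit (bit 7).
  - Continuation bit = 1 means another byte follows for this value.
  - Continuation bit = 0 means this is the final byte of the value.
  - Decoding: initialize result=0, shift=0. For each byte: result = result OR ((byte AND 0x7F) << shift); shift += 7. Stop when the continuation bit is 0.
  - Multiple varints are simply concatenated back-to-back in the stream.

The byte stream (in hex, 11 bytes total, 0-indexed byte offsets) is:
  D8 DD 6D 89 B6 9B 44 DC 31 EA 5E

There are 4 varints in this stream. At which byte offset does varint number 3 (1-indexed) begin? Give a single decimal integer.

Answer: 7

Derivation:
  byte[0]=0xD8 cont=1 payload=0x58=88: acc |= 88<<0 -> acc=88 shift=7
  byte[1]=0xDD cont=1 payload=0x5D=93: acc |= 93<<7 -> acc=11992 shift=14
  byte[2]=0x6D cont=0 payload=0x6D=109: acc |= 109<<14 -> acc=1797848 shift=21 [end]
Varint 1: bytes[0:3] = D8 DD 6D -> value 1797848 (3 byte(s))
  byte[3]=0x89 cont=1 payload=0x09=9: acc |= 9<<0 -> acc=9 shift=7
  byte[4]=0xB6 cont=1 payload=0x36=54: acc |= 54<<7 -> acc=6921 shift=14
  byte[5]=0x9B cont=1 payload=0x1B=27: acc |= 27<<14 -> acc=449289 shift=21
  byte[6]=0x44 cont=0 payload=0x44=68: acc |= 68<<21 -> acc=143055625 shift=28 [end]
Varint 2: bytes[3:7] = 89 B6 9B 44 -> value 143055625 (4 byte(s))
  byte[7]=0xDC cont=1 payload=0x5C=92: acc |= 92<<0 -> acc=92 shift=7
  byte[8]=0x31 cont=0 payload=0x31=49: acc |= 49<<7 -> acc=6364 shift=14 [end]
Varint 3: bytes[7:9] = DC 31 -> value 6364 (2 byte(s))
  byte[9]=0xEA cont=1 payload=0x6A=106: acc |= 106<<0 -> acc=106 shift=7
  byte[10]=0x5E cont=0 payload=0x5E=94: acc |= 94<<7 -> acc=12138 shift=14 [end]
Varint 4: bytes[9:11] = EA 5E -> value 12138 (2 byte(s))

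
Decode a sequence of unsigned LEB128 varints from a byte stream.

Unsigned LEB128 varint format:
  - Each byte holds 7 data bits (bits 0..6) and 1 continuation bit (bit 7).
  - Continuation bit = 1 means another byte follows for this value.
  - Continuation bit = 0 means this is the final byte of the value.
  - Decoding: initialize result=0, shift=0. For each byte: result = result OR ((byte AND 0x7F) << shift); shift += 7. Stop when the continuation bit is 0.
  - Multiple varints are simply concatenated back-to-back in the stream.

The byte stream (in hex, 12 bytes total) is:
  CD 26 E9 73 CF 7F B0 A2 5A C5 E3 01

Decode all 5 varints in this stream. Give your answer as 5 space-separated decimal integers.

  byte[0]=0xCD cont=1 payload=0x4D=77: acc |= 77<<0 -> acc=77 shift=7
  byte[1]=0x26 cont=0 payload=0x26=38: acc |= 38<<7 -> acc=4941 shift=14 [end]
Varint 1: bytes[0:2] = CD 26 -> value 4941 (2 byte(s))
  byte[2]=0xE9 cont=1 payload=0x69=105: acc |= 105<<0 -> acc=105 shift=7
  byte[3]=0x73 cont=0 payload=0x73=115: acc |= 115<<7 -> acc=14825 shift=14 [end]
Varint 2: bytes[2:4] = E9 73 -> value 14825 (2 byte(s))
  byte[4]=0xCF cont=1 payload=0x4F=79: acc |= 79<<0 -> acc=79 shift=7
  byte[5]=0x7F cont=0 payload=0x7F=127: acc |= 127<<7 -> acc=16335 shift=14 [end]
Varint 3: bytes[4:6] = CF 7F -> value 16335 (2 byte(s))
  byte[6]=0xB0 cont=1 payload=0x30=48: acc |= 48<<0 -> acc=48 shift=7
  byte[7]=0xA2 cont=1 payload=0x22=34: acc |= 34<<7 -> acc=4400 shift=14
  byte[8]=0x5A cont=0 payload=0x5A=90: acc |= 90<<14 -> acc=1478960 shift=21 [end]
Varint 4: bytes[6:9] = B0 A2 5A -> value 1478960 (3 byte(s))
  byte[9]=0xC5 cont=1 payload=0x45=69: acc |= 69<<0 -> acc=69 shift=7
  byte[10]=0xE3 cont=1 payload=0x63=99: acc |= 99<<7 -> acc=12741 shift=14
  byte[11]=0x01 cont=0 payload=0x01=1: acc |= 1<<14 -> acc=29125 shift=21 [end]
Varint 5: bytes[9:12] = C5 E3 01 -> value 29125 (3 byte(s))

Answer: 4941 14825 16335 1478960 29125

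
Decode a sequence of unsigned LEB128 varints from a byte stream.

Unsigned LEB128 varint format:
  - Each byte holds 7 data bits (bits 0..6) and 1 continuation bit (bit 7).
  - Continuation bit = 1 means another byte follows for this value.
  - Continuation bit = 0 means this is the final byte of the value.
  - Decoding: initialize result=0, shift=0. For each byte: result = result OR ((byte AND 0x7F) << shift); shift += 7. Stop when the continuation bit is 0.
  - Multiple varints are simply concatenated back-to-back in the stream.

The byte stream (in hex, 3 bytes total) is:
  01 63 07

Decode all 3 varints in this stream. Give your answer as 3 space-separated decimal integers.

  byte[0]=0x01 cont=0 payload=0x01=1: acc |= 1<<0 -> acc=1 shift=7 [end]
Varint 1: bytes[0:1] = 01 -> value 1 (1 byte(s))
  byte[1]=0x63 cont=0 payload=0x63=99: acc |= 99<<0 -> acc=99 shift=7 [end]
Varint 2: bytes[1:2] = 63 -> value 99 (1 byte(s))
  byte[2]=0x07 cont=0 payload=0x07=7: acc |= 7<<0 -> acc=7 shift=7 [end]
Varint 3: bytes[2:3] = 07 -> value 7 (1 byte(s))

Answer: 1 99 7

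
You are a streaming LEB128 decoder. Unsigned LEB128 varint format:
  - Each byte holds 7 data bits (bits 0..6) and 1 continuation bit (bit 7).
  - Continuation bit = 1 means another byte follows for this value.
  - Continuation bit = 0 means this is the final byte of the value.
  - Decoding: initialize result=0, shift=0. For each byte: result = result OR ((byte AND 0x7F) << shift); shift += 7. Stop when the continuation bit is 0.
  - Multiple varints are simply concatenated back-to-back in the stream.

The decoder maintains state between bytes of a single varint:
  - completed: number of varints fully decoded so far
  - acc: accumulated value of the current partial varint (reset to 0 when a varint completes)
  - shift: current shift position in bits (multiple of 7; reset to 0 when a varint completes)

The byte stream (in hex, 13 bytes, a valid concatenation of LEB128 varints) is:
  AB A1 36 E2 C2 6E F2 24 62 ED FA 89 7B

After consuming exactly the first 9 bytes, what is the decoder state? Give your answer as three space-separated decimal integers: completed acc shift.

Answer: 4 0 0

Derivation:
byte[0]=0xAB cont=1 payload=0x2B: acc |= 43<<0 -> completed=0 acc=43 shift=7
byte[1]=0xA1 cont=1 payload=0x21: acc |= 33<<7 -> completed=0 acc=4267 shift=14
byte[2]=0x36 cont=0 payload=0x36: varint #1 complete (value=889003); reset -> completed=1 acc=0 shift=0
byte[3]=0xE2 cont=1 payload=0x62: acc |= 98<<0 -> completed=1 acc=98 shift=7
byte[4]=0xC2 cont=1 payload=0x42: acc |= 66<<7 -> completed=1 acc=8546 shift=14
byte[5]=0x6E cont=0 payload=0x6E: varint #2 complete (value=1810786); reset -> completed=2 acc=0 shift=0
byte[6]=0xF2 cont=1 payload=0x72: acc |= 114<<0 -> completed=2 acc=114 shift=7
byte[7]=0x24 cont=0 payload=0x24: varint #3 complete (value=4722); reset -> completed=3 acc=0 shift=0
byte[8]=0x62 cont=0 payload=0x62: varint #4 complete (value=98); reset -> completed=4 acc=0 shift=0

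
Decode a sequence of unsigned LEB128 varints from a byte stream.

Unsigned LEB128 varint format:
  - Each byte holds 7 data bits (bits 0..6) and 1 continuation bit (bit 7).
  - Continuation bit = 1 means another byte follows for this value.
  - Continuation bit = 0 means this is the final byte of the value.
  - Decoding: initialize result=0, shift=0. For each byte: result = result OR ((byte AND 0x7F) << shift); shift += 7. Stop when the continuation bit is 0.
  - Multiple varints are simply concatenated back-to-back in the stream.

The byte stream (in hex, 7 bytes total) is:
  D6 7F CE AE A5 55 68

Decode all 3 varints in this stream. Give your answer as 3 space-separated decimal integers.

  byte[0]=0xD6 cont=1 payload=0x56=86: acc |= 86<<0 -> acc=86 shift=7
  byte[1]=0x7F cont=0 payload=0x7F=127: acc |= 127<<7 -> acc=16342 shift=14 [end]
Varint 1: bytes[0:2] = D6 7F -> value 16342 (2 byte(s))
  byte[2]=0xCE cont=1 payload=0x4E=78: acc |= 78<<0 -> acc=78 shift=7
  byte[3]=0xAE cont=1 payload=0x2E=46: acc |= 46<<7 -> acc=5966 shift=14
  byte[4]=0xA5 cont=1 payload=0x25=37: acc |= 37<<14 -> acc=612174 shift=21
  byte[5]=0x55 cont=0 payload=0x55=85: acc |= 85<<21 -> acc=178870094 shift=28 [end]
Varint 2: bytes[2:6] = CE AE A5 55 -> value 178870094 (4 byte(s))
  byte[6]=0x68 cont=0 payload=0x68=104: acc |= 104<<0 -> acc=104 shift=7 [end]
Varint 3: bytes[6:7] = 68 -> value 104 (1 byte(s))

Answer: 16342 178870094 104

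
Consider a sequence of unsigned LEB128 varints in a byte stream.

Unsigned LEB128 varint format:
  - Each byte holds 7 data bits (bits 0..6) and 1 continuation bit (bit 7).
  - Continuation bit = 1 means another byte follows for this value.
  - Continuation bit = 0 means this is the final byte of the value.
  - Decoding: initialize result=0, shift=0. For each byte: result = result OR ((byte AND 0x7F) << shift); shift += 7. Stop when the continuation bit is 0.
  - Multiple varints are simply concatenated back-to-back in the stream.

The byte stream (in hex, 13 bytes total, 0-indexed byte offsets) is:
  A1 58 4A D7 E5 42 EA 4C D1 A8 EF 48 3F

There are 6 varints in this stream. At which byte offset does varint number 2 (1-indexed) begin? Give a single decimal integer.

  byte[0]=0xA1 cont=1 payload=0x21=33: acc |= 33<<0 -> acc=33 shift=7
  byte[1]=0x58 cont=0 payload=0x58=88: acc |= 88<<7 -> acc=11297 shift=14 [end]
Varint 1: bytes[0:2] = A1 58 -> value 11297 (2 byte(s))
  byte[2]=0x4A cont=0 payload=0x4A=74: acc |= 74<<0 -> acc=74 shift=7 [end]
Varint 2: bytes[2:3] = 4A -> value 74 (1 byte(s))
  byte[3]=0xD7 cont=1 payload=0x57=87: acc |= 87<<0 -> acc=87 shift=7
  byte[4]=0xE5 cont=1 payload=0x65=101: acc |= 101<<7 -> acc=13015 shift=14
  byte[5]=0x42 cont=0 payload=0x42=66: acc |= 66<<14 -> acc=1094359 shift=21 [end]
Varint 3: bytes[3:6] = D7 E5 42 -> value 1094359 (3 byte(s))
  byte[6]=0xEA cont=1 payload=0x6A=106: acc |= 106<<0 -> acc=106 shift=7
  byte[7]=0x4C cont=0 payload=0x4C=76: acc |= 76<<7 -> acc=9834 shift=14 [end]
Varint 4: bytes[6:8] = EA 4C -> value 9834 (2 byte(s))
  byte[8]=0xD1 cont=1 payload=0x51=81: acc |= 81<<0 -> acc=81 shift=7
  byte[9]=0xA8 cont=1 payload=0x28=40: acc |= 40<<7 -> acc=5201 shift=14
  byte[10]=0xEF cont=1 payload=0x6F=111: acc |= 111<<14 -> acc=1823825 shift=21
  byte[11]=0x48 cont=0 payload=0x48=72: acc |= 72<<21 -> acc=152818769 shift=28 [end]
Varint 5: bytes[8:12] = D1 A8 EF 48 -> value 152818769 (4 byte(s))
  byte[12]=0x3F cont=0 payload=0x3F=63: acc |= 63<<0 -> acc=63 shift=7 [end]
Varint 6: bytes[12:13] = 3F -> value 63 (1 byte(s))

Answer: 2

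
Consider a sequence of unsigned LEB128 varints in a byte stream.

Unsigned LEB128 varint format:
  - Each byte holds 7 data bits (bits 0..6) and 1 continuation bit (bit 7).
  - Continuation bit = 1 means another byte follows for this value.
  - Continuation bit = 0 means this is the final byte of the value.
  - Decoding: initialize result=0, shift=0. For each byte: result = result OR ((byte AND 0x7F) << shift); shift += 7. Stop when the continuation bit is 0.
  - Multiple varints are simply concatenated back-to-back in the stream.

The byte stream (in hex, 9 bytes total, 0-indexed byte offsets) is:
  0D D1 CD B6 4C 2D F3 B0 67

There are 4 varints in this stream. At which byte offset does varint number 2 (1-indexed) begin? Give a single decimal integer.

Answer: 1

Derivation:
  byte[0]=0x0D cont=0 payload=0x0D=13: acc |= 13<<0 -> acc=13 shift=7 [end]
Varint 1: bytes[0:1] = 0D -> value 13 (1 byte(s))
  byte[1]=0xD1 cont=1 payload=0x51=81: acc |= 81<<0 -> acc=81 shift=7
  byte[2]=0xCD cont=1 payload=0x4D=77: acc |= 77<<7 -> acc=9937 shift=14
  byte[3]=0xB6 cont=1 payload=0x36=54: acc |= 54<<14 -> acc=894673 shift=21
  byte[4]=0x4C cont=0 payload=0x4C=76: acc |= 76<<21 -> acc=160278225 shift=28 [end]
Varint 2: bytes[1:5] = D1 CD B6 4C -> value 160278225 (4 byte(s))
  byte[5]=0x2D cont=0 payload=0x2D=45: acc |= 45<<0 -> acc=45 shift=7 [end]
Varint 3: bytes[5:6] = 2D -> value 45 (1 byte(s))
  byte[6]=0xF3 cont=1 payload=0x73=115: acc |= 115<<0 -> acc=115 shift=7
  byte[7]=0xB0 cont=1 payload=0x30=48: acc |= 48<<7 -> acc=6259 shift=14
  byte[8]=0x67 cont=0 payload=0x67=103: acc |= 103<<14 -> acc=1693811 shift=21 [end]
Varint 4: bytes[6:9] = F3 B0 67 -> value 1693811 (3 byte(s))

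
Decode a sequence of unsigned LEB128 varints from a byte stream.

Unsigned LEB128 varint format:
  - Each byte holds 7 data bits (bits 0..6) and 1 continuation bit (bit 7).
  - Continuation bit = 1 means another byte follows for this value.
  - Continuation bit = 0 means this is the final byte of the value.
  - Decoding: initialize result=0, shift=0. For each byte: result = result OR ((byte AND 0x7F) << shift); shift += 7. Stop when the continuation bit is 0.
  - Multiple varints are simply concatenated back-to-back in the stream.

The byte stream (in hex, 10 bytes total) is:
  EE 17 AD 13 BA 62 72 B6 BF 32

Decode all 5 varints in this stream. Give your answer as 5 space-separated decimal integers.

Answer: 3054 2477 12602 114 827318

Derivation:
  byte[0]=0xEE cont=1 payload=0x6E=110: acc |= 110<<0 -> acc=110 shift=7
  byte[1]=0x17 cont=0 payload=0x17=23: acc |= 23<<7 -> acc=3054 shift=14 [end]
Varint 1: bytes[0:2] = EE 17 -> value 3054 (2 byte(s))
  byte[2]=0xAD cont=1 payload=0x2D=45: acc |= 45<<0 -> acc=45 shift=7
  byte[3]=0x13 cont=0 payload=0x13=19: acc |= 19<<7 -> acc=2477 shift=14 [end]
Varint 2: bytes[2:4] = AD 13 -> value 2477 (2 byte(s))
  byte[4]=0xBA cont=1 payload=0x3A=58: acc |= 58<<0 -> acc=58 shift=7
  byte[5]=0x62 cont=0 payload=0x62=98: acc |= 98<<7 -> acc=12602 shift=14 [end]
Varint 3: bytes[4:6] = BA 62 -> value 12602 (2 byte(s))
  byte[6]=0x72 cont=0 payload=0x72=114: acc |= 114<<0 -> acc=114 shift=7 [end]
Varint 4: bytes[6:7] = 72 -> value 114 (1 byte(s))
  byte[7]=0xB6 cont=1 payload=0x36=54: acc |= 54<<0 -> acc=54 shift=7
  byte[8]=0xBF cont=1 payload=0x3F=63: acc |= 63<<7 -> acc=8118 shift=14
  byte[9]=0x32 cont=0 payload=0x32=50: acc |= 50<<14 -> acc=827318 shift=21 [end]
Varint 5: bytes[7:10] = B6 BF 32 -> value 827318 (3 byte(s))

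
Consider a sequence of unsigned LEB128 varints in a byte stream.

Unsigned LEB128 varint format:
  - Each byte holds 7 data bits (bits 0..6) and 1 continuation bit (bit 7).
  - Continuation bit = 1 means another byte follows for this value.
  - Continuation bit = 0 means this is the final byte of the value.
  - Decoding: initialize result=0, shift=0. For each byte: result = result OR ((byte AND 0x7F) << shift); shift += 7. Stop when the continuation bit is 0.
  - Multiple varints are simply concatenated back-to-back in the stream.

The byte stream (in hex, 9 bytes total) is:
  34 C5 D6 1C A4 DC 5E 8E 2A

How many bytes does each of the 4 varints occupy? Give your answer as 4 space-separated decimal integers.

  byte[0]=0x34 cont=0 payload=0x34=52: acc |= 52<<0 -> acc=52 shift=7 [end]
Varint 1: bytes[0:1] = 34 -> value 52 (1 byte(s))
  byte[1]=0xC5 cont=1 payload=0x45=69: acc |= 69<<0 -> acc=69 shift=7
  byte[2]=0xD6 cont=1 payload=0x56=86: acc |= 86<<7 -> acc=11077 shift=14
  byte[3]=0x1C cont=0 payload=0x1C=28: acc |= 28<<14 -> acc=469829 shift=21 [end]
Varint 2: bytes[1:4] = C5 D6 1C -> value 469829 (3 byte(s))
  byte[4]=0xA4 cont=1 payload=0x24=36: acc |= 36<<0 -> acc=36 shift=7
  byte[5]=0xDC cont=1 payload=0x5C=92: acc |= 92<<7 -> acc=11812 shift=14
  byte[6]=0x5E cont=0 payload=0x5E=94: acc |= 94<<14 -> acc=1551908 shift=21 [end]
Varint 3: bytes[4:7] = A4 DC 5E -> value 1551908 (3 byte(s))
  byte[7]=0x8E cont=1 payload=0x0E=14: acc |= 14<<0 -> acc=14 shift=7
  byte[8]=0x2A cont=0 payload=0x2A=42: acc |= 42<<7 -> acc=5390 shift=14 [end]
Varint 4: bytes[7:9] = 8E 2A -> value 5390 (2 byte(s))

Answer: 1 3 3 2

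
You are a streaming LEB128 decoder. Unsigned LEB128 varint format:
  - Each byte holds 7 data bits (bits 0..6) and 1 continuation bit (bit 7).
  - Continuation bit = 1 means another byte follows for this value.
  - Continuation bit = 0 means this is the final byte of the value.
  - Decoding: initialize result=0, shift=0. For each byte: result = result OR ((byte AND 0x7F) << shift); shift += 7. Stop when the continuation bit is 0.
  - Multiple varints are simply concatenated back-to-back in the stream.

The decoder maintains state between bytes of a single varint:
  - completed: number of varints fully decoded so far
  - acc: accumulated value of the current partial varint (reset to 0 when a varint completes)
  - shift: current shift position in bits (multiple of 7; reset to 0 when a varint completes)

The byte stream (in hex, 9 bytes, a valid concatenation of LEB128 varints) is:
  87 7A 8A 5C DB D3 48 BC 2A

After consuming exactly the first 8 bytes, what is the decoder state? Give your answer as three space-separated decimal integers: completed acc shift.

Answer: 3 60 7

Derivation:
byte[0]=0x87 cont=1 payload=0x07: acc |= 7<<0 -> completed=0 acc=7 shift=7
byte[1]=0x7A cont=0 payload=0x7A: varint #1 complete (value=15623); reset -> completed=1 acc=0 shift=0
byte[2]=0x8A cont=1 payload=0x0A: acc |= 10<<0 -> completed=1 acc=10 shift=7
byte[3]=0x5C cont=0 payload=0x5C: varint #2 complete (value=11786); reset -> completed=2 acc=0 shift=0
byte[4]=0xDB cont=1 payload=0x5B: acc |= 91<<0 -> completed=2 acc=91 shift=7
byte[5]=0xD3 cont=1 payload=0x53: acc |= 83<<7 -> completed=2 acc=10715 shift=14
byte[6]=0x48 cont=0 payload=0x48: varint #3 complete (value=1190363); reset -> completed=3 acc=0 shift=0
byte[7]=0xBC cont=1 payload=0x3C: acc |= 60<<0 -> completed=3 acc=60 shift=7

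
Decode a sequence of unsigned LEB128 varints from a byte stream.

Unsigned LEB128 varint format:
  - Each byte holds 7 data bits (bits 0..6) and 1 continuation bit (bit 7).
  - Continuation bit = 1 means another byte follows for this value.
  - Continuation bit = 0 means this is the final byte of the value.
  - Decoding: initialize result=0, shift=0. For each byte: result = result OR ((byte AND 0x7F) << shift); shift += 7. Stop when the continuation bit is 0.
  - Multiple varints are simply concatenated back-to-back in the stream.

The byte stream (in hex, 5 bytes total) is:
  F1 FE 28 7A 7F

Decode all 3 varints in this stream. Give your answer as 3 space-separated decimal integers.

Answer: 671601 122 127

Derivation:
  byte[0]=0xF1 cont=1 payload=0x71=113: acc |= 113<<0 -> acc=113 shift=7
  byte[1]=0xFE cont=1 payload=0x7E=126: acc |= 126<<7 -> acc=16241 shift=14
  byte[2]=0x28 cont=0 payload=0x28=40: acc |= 40<<14 -> acc=671601 shift=21 [end]
Varint 1: bytes[0:3] = F1 FE 28 -> value 671601 (3 byte(s))
  byte[3]=0x7A cont=0 payload=0x7A=122: acc |= 122<<0 -> acc=122 shift=7 [end]
Varint 2: bytes[3:4] = 7A -> value 122 (1 byte(s))
  byte[4]=0x7F cont=0 payload=0x7F=127: acc |= 127<<0 -> acc=127 shift=7 [end]
Varint 3: bytes[4:5] = 7F -> value 127 (1 byte(s))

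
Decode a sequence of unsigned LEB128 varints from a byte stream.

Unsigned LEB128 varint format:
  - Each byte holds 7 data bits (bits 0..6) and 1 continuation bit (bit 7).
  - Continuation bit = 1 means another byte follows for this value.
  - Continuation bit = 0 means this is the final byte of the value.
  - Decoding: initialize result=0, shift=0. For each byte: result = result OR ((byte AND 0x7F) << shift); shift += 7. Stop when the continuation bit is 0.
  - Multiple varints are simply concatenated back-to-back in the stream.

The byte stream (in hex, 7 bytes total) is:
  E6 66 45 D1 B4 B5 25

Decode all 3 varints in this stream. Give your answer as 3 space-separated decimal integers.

Answer: 13158 69 78469713

Derivation:
  byte[0]=0xE6 cont=1 payload=0x66=102: acc |= 102<<0 -> acc=102 shift=7
  byte[1]=0x66 cont=0 payload=0x66=102: acc |= 102<<7 -> acc=13158 shift=14 [end]
Varint 1: bytes[0:2] = E6 66 -> value 13158 (2 byte(s))
  byte[2]=0x45 cont=0 payload=0x45=69: acc |= 69<<0 -> acc=69 shift=7 [end]
Varint 2: bytes[2:3] = 45 -> value 69 (1 byte(s))
  byte[3]=0xD1 cont=1 payload=0x51=81: acc |= 81<<0 -> acc=81 shift=7
  byte[4]=0xB4 cont=1 payload=0x34=52: acc |= 52<<7 -> acc=6737 shift=14
  byte[5]=0xB5 cont=1 payload=0x35=53: acc |= 53<<14 -> acc=875089 shift=21
  byte[6]=0x25 cont=0 payload=0x25=37: acc |= 37<<21 -> acc=78469713 shift=28 [end]
Varint 3: bytes[3:7] = D1 B4 B5 25 -> value 78469713 (4 byte(s))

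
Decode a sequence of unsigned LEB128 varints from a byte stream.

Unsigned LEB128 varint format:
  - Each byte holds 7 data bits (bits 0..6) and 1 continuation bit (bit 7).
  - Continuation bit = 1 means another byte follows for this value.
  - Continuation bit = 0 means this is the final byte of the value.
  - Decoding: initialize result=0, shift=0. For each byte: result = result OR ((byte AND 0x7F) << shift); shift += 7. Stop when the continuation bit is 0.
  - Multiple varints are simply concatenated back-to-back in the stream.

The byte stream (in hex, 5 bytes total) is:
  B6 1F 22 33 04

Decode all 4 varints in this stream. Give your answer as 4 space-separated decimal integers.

Answer: 4022 34 51 4

Derivation:
  byte[0]=0xB6 cont=1 payload=0x36=54: acc |= 54<<0 -> acc=54 shift=7
  byte[1]=0x1F cont=0 payload=0x1F=31: acc |= 31<<7 -> acc=4022 shift=14 [end]
Varint 1: bytes[0:2] = B6 1F -> value 4022 (2 byte(s))
  byte[2]=0x22 cont=0 payload=0x22=34: acc |= 34<<0 -> acc=34 shift=7 [end]
Varint 2: bytes[2:3] = 22 -> value 34 (1 byte(s))
  byte[3]=0x33 cont=0 payload=0x33=51: acc |= 51<<0 -> acc=51 shift=7 [end]
Varint 3: bytes[3:4] = 33 -> value 51 (1 byte(s))
  byte[4]=0x04 cont=0 payload=0x04=4: acc |= 4<<0 -> acc=4 shift=7 [end]
Varint 4: bytes[4:5] = 04 -> value 4 (1 byte(s))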